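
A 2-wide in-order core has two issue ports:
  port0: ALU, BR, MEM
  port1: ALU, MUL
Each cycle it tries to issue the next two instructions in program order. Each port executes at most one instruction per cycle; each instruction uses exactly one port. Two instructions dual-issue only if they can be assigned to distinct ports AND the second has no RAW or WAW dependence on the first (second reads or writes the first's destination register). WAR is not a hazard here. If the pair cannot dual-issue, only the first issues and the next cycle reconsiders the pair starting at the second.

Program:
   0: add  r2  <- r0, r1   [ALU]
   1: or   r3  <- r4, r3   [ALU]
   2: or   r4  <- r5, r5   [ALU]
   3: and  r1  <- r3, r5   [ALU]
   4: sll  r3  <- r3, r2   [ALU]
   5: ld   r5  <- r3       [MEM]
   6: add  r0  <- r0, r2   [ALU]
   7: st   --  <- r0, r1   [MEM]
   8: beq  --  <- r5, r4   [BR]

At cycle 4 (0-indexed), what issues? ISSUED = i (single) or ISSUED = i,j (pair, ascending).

ISSUED = 7

#0 head=0: add.ALU/or.ALU i0/i1 2-wide
#1 head=2: or.ALU/and.ALU i2/i3 2-wide
#2 head=4: sll.ALU i4 RAW r3
#3 head=5: ld.MEM/add.ALU i5/i6 2-wide
#4 head=7: st.MEM i7 no-port MEM/BR
#5 head=8: beq.BR i8 tail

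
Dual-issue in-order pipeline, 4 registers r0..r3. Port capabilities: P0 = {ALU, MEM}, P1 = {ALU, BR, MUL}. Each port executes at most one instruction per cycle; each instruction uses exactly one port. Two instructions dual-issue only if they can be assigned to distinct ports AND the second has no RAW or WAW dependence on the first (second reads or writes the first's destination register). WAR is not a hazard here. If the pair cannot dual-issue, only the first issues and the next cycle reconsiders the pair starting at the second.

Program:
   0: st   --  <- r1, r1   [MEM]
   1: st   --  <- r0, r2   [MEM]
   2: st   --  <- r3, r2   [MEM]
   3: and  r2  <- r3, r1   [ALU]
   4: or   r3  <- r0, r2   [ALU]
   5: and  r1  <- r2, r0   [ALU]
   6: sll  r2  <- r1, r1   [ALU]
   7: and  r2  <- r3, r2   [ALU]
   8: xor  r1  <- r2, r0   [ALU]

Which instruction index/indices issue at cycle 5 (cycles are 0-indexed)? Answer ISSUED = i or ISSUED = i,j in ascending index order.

ISSUED = 7

#0 head=0: st.MEM i0 no-port MEM/MEM
#1 head=1: st.MEM i1 no-port MEM/MEM
#2 head=2: st.MEM+and.ALU i2&i3 dual
#3 head=4: or.ALU+and.ALU i4&i5 dual
#4 head=6: sll.ALU i6 RAW+WAW r2
#5 head=7: and.ALU i7 RAW r2
#6 head=8: xor.ALU i8 tail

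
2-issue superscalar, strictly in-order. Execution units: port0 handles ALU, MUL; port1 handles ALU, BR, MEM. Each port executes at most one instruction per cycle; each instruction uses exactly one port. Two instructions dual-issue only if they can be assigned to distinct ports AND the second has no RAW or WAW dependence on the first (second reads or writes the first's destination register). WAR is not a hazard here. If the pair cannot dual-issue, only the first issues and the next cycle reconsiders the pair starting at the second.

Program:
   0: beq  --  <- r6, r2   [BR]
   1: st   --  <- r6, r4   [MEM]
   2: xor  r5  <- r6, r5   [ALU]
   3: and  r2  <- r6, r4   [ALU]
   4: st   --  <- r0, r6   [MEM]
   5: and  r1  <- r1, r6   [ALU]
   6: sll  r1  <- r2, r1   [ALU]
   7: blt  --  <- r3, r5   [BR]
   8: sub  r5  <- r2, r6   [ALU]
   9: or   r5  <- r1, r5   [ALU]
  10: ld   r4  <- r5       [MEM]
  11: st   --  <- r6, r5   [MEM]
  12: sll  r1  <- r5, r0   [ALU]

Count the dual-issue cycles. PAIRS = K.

#0 head=0: beq i0 no-port BR/MEM
#1 head=1: st;xor i1+i2 pair
#2 head=3: and;st i3+i4 pair
#3 head=5: and i5 RAW+WAW r1
#4 head=6: sll;blt i6+i7 pair
#5 head=8: sub i8 RAW+WAW r5
#6 head=9: or i9 RAW r5
#7 head=10: ld i10 no-port MEM/MEM
#8 head=11: st;sll i11+i12 pair

PAIRS = 4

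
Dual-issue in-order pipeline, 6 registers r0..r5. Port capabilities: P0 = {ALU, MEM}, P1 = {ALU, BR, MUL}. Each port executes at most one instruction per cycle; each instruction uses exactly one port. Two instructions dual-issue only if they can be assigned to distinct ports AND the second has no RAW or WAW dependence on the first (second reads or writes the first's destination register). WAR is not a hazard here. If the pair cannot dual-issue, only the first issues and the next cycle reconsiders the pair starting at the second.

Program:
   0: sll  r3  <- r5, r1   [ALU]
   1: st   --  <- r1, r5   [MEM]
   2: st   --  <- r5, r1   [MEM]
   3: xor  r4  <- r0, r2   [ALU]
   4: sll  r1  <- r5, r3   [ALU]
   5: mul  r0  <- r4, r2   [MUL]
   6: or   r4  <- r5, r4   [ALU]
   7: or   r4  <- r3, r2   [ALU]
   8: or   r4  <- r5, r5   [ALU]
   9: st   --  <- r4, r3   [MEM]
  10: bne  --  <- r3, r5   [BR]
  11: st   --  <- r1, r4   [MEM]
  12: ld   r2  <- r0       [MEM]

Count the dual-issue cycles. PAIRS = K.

0. sll+st @i0/i1  | 2-wide
1. st+xor @i2/i3  | 2-wide
2. sll+mul @i4/i5  | 2-wide
3. or @i6  | WAW r4
4. or @i7  | WAW r4
5. or @i8  | RAW r4
6. st+bne @i9/i10  | 2-wide
7. st @i11  | no-port MEM/MEM
8. ld @i12  | tail

PAIRS = 4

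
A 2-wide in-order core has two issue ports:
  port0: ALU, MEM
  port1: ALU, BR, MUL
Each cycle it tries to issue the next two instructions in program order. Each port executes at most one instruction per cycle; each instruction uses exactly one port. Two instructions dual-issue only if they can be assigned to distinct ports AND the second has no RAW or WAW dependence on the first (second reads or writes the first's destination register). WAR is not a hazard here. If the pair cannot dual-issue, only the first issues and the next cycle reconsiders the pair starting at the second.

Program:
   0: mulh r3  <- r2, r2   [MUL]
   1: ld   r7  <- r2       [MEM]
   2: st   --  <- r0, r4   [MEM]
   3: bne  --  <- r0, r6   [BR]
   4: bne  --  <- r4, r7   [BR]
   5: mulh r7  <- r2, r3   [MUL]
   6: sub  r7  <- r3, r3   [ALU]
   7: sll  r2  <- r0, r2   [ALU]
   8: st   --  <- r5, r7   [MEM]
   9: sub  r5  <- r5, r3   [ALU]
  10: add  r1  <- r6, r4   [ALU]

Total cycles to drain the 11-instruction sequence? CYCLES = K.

  cy0 -> i0/i1 (mulh.MUL+ld.MEM) 2-wide
  cy1 -> i2/i3 (st.MEM+bne.BR) 2-wide
  cy2 -> i4 (bne.BR) no-port BR/MUL
  cy3 -> i5 (mulh.MUL) WAW r7
  cy4 -> i6/i7 (sub.ALU+sll.ALU) 2-wide
  cy5 -> i8/i9 (st.MEM+sub.ALU) 2-wide
  cy6 -> i10 (add.ALU) tail

CYCLES = 7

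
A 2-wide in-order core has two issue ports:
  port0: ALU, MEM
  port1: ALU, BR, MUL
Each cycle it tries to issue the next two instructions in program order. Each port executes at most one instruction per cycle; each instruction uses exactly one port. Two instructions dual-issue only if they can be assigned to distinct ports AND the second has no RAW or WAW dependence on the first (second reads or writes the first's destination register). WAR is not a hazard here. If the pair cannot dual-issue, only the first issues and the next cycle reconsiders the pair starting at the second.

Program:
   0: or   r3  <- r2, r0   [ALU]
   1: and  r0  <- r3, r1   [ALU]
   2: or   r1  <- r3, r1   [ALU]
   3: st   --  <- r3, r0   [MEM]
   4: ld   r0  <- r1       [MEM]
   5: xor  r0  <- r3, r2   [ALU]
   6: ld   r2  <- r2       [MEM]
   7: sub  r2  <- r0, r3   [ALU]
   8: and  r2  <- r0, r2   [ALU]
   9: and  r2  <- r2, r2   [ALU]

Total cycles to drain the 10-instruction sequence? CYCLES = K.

CYCLES = 8

  cy0 -> i0 (or) RAW r3
  cy1 -> i1+i2 (and+or) dual
  cy2 -> i3 (st) no-port MEM/MEM
  cy3 -> i4 (ld) WAW r0
  cy4 -> i5+i6 (xor+ld) dual
  cy5 -> i7 (sub) RAW+WAW r2
  cy6 -> i8 (and) RAW+WAW r2
  cy7 -> i9 (and) tail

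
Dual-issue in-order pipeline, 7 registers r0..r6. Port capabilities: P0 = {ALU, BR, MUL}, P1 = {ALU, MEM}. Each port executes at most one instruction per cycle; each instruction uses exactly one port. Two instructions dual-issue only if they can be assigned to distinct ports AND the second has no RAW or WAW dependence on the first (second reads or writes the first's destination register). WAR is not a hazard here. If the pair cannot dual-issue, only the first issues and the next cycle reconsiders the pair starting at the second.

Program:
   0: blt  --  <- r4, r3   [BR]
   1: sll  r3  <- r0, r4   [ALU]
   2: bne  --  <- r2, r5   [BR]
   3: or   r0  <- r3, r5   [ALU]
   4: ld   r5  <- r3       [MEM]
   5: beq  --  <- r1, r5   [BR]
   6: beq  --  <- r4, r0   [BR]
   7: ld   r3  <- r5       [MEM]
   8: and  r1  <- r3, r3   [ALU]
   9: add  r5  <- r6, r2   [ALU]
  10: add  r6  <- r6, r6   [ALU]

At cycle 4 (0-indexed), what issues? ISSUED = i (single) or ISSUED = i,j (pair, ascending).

ISSUED = 6,7

c0: i0,i1 blt+sll  dual
c1: i2,i3 bne+or  dual
c2: i4 ld  RAW r5
c3: i5 beq  no-port BR/BR
c4: i6,i7 beq+ld  dual
c5: i8,i9 and+add  dual
c6: i10 add  tail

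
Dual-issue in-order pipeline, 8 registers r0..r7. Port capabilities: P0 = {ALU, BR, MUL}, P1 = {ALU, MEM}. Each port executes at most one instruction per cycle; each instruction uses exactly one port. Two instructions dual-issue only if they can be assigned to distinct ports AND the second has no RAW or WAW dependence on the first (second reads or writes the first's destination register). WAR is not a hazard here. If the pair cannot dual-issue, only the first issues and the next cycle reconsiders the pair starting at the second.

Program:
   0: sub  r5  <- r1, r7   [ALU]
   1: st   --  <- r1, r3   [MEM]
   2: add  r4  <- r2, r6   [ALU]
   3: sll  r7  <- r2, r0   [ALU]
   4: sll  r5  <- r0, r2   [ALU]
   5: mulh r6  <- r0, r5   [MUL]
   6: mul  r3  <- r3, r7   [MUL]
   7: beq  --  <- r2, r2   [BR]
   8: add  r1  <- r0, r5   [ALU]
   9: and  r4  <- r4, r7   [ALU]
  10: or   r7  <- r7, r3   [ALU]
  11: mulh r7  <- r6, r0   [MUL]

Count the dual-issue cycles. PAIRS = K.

PAIRS = 4

  cy0 -> i0/i1 (sub.ALU+st.MEM) pair
  cy1 -> i2/i3 (add.ALU+sll.ALU) pair
  cy2 -> i4 (sll.ALU) RAW r5
  cy3 -> i5 (mulh.MUL) no-port MUL/MUL
  cy4 -> i6 (mul.MUL) no-port MUL/BR
  cy5 -> i7/i8 (beq.BR+add.ALU) pair
  cy6 -> i9/i10 (and.ALU+or.ALU) pair
  cy7 -> i11 (mulh.MUL) tail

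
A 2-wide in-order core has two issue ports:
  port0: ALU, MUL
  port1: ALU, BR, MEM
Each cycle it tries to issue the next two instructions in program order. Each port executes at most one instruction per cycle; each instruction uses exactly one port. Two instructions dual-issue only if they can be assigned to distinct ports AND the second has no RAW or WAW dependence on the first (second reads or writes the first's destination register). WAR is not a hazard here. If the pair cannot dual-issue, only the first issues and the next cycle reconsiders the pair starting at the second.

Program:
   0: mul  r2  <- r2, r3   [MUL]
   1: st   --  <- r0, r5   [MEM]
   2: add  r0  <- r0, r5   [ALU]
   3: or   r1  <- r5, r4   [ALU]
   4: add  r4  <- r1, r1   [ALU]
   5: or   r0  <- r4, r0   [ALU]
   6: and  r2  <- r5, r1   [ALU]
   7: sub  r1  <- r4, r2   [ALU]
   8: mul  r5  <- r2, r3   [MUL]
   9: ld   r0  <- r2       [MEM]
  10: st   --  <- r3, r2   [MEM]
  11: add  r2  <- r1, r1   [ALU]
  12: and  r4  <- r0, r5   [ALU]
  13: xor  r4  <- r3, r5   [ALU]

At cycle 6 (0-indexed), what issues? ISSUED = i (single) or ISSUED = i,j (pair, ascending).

#0 head=0: mul+st i0+i1 dual
#1 head=2: add+or i2+i3 dual
#2 head=4: add i4 RAW r4
#3 head=5: or+and i5+i6 dual
#4 head=7: sub+mul i7+i8 dual
#5 head=9: ld i9 no-port MEM/MEM
#6 head=10: st+add i10+i11 dual
#7 head=12: and i12 WAW r4
#8 head=13: xor i13 tail

ISSUED = 10,11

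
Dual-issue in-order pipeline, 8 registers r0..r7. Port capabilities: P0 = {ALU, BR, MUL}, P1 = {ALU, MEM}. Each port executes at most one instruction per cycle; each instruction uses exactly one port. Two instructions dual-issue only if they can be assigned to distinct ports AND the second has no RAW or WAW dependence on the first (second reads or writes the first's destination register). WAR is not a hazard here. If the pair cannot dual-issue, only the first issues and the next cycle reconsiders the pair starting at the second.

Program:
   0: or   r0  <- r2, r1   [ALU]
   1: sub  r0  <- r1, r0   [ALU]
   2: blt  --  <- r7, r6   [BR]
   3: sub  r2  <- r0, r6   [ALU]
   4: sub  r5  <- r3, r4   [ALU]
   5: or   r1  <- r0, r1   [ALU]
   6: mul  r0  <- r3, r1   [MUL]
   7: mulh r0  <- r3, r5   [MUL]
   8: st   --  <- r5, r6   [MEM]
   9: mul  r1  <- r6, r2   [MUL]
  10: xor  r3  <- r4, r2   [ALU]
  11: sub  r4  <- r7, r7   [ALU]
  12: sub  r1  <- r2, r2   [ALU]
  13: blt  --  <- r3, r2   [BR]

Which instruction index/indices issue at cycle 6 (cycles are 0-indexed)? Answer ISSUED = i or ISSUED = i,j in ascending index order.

t=0 i0:or.ALU ; RAW+WAW r0
t=1 i1+i2:sub.ALU blt.BR ; pair
t=2 i3+i4:sub.ALU sub.ALU ; pair
t=3 i5:or.ALU ; RAW r1
t=4 i6:mul.MUL ; no-port MUL/MUL
t=5 i7+i8:mulh.MUL st.MEM ; pair
t=6 i9+i10:mul.MUL xor.ALU ; pair
t=7 i11+i12:sub.ALU sub.ALU ; pair
t=8 i13:blt.BR ; tail

ISSUED = 9,10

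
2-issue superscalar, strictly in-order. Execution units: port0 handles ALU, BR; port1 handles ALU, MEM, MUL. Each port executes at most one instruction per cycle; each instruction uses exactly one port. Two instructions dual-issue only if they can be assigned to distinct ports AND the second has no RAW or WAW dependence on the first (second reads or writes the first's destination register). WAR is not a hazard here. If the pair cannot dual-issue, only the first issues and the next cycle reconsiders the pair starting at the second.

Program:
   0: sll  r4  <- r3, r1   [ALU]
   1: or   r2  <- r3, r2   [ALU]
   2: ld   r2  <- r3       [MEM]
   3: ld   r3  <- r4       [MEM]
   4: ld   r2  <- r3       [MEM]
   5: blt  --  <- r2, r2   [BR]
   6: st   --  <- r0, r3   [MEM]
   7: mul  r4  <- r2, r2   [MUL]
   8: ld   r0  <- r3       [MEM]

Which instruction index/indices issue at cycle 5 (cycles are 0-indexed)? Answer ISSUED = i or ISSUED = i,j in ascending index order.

#0 head=0: sll.ALU or.ALU i0+i1 pair
#1 head=2: ld.MEM i2 no-port MEM/MEM
#2 head=3: ld.MEM i3 no-port MEM/MEM
#3 head=4: ld.MEM i4 RAW r2
#4 head=5: blt.BR st.MEM i5+i6 pair
#5 head=7: mul.MUL i7 no-port MUL/MEM
#6 head=8: ld.MEM i8 tail

ISSUED = 7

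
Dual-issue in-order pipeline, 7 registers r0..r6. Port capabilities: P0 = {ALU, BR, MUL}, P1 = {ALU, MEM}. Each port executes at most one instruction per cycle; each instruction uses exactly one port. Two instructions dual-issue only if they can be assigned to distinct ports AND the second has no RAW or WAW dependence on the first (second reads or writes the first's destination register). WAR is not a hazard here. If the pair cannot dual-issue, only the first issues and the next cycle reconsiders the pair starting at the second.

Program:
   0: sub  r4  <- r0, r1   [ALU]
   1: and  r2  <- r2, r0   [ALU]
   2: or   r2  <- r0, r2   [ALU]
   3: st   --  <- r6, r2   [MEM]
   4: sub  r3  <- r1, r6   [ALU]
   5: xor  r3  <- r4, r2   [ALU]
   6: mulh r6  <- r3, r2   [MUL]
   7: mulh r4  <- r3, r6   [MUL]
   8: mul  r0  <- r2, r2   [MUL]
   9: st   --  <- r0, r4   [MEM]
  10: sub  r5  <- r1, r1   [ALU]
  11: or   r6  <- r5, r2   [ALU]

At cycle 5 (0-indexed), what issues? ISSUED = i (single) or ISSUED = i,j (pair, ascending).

t=0 i0&i1:sub+and ; pair
t=1 i2:or ; RAW r2
t=2 i3&i4:st+sub ; pair
t=3 i5:xor ; RAW r3
t=4 i6:mulh ; no-port MUL/MUL
t=5 i7:mulh ; no-port MUL/MUL
t=6 i8:mul ; RAW r0
t=7 i9&i10:st+sub ; pair
t=8 i11:or ; tail

ISSUED = 7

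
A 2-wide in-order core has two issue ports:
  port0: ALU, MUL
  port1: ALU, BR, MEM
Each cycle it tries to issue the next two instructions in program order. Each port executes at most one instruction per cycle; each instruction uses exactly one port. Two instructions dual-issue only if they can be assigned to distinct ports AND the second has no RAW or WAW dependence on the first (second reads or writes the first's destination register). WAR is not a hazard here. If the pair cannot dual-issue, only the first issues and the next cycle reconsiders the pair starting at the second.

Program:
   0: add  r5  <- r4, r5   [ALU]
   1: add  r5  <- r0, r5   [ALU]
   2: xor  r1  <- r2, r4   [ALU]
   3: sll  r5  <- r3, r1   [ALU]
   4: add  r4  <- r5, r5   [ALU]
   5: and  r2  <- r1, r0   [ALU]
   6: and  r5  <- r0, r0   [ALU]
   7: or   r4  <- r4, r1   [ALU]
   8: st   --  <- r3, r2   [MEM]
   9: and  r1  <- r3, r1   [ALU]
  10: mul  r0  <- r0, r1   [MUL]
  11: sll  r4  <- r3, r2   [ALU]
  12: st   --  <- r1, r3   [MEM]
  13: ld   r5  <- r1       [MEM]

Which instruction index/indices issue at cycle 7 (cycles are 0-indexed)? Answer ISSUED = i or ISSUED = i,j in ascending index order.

ISSUED = 12

0. add @i0  | RAW+WAW r5
1. add/xor @i1,i2  | pair
2. sll @i3  | RAW r5
3. add/and @i4,i5  | pair
4. and/or @i6,i7  | pair
5. st/and @i8,i9  | pair
6. mul/sll @i10,i11  | pair
7. st @i12  | no-port MEM/MEM
8. ld @i13  | tail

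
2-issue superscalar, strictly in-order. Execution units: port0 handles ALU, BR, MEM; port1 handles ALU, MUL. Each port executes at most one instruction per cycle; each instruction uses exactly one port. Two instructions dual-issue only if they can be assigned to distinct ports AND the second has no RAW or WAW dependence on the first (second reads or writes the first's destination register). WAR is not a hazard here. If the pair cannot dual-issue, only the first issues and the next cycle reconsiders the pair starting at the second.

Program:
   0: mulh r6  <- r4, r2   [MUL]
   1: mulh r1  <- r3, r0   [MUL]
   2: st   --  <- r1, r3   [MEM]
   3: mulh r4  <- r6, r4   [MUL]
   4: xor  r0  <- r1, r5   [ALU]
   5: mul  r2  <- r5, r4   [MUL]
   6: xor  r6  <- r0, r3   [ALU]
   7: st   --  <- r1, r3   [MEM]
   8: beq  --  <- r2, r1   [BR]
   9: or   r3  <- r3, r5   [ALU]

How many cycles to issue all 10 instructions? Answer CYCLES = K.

CYCLES = 6

#0 head=0: mulh.MUL i0 no-port MUL/MUL
#1 head=1: mulh.MUL i1 RAW r1
#2 head=2: st.MEM/mulh.MUL i2&i3 2-wide
#3 head=4: xor.ALU/mul.MUL i4&i5 2-wide
#4 head=6: xor.ALU/st.MEM i6&i7 2-wide
#5 head=8: beq.BR/or.ALU i8&i9 2-wide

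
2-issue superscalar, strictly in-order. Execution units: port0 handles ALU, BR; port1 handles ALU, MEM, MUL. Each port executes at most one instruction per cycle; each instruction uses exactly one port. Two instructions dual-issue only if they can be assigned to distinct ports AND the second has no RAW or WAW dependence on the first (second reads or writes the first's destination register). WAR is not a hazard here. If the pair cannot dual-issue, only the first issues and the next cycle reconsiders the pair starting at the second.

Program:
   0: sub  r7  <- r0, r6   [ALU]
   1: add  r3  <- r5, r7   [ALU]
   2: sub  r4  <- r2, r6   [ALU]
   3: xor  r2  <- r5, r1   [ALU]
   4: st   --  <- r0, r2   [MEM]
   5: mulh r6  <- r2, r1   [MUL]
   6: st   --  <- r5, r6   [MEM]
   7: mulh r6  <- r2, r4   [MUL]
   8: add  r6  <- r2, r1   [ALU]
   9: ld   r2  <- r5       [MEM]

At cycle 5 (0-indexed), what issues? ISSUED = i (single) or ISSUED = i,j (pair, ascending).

ISSUED = 6

  cy0 -> i0 (sub.ALU) RAW r7
  cy1 -> i1,i2 (add.ALU+sub.ALU) dual
  cy2 -> i3 (xor.ALU) RAW r2
  cy3 -> i4 (st.MEM) no-port MEM/MUL
  cy4 -> i5 (mulh.MUL) no-port MUL/MEM
  cy5 -> i6 (st.MEM) no-port MEM/MUL
  cy6 -> i7 (mulh.MUL) WAW r6
  cy7 -> i8,i9 (add.ALU+ld.MEM) dual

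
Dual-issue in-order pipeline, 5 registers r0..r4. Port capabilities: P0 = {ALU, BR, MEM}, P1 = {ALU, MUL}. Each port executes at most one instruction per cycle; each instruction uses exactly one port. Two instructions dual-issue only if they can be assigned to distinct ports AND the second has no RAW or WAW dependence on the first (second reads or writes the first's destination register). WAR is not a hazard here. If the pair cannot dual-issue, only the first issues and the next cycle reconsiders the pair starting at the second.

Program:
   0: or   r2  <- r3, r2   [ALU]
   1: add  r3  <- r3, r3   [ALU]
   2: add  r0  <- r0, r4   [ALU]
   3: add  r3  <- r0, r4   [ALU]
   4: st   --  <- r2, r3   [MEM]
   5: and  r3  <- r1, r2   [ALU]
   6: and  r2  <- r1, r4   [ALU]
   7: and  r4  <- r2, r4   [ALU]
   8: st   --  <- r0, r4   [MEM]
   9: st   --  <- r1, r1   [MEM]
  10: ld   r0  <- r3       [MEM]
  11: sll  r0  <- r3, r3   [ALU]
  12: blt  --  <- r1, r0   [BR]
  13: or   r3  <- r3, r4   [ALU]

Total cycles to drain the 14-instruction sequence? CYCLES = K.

CYCLES = 11

#0 head=0: or/add i0/i1 dual
#1 head=2: add i2 RAW r0
#2 head=3: add i3 RAW r3
#3 head=4: st/and i4/i5 dual
#4 head=6: and i6 RAW r2
#5 head=7: and i7 RAW r4
#6 head=8: st i8 no-port MEM/MEM
#7 head=9: st i9 no-port MEM/MEM
#8 head=10: ld i10 WAW r0
#9 head=11: sll i11 RAW r0
#10 head=12: blt/or i12/i13 dual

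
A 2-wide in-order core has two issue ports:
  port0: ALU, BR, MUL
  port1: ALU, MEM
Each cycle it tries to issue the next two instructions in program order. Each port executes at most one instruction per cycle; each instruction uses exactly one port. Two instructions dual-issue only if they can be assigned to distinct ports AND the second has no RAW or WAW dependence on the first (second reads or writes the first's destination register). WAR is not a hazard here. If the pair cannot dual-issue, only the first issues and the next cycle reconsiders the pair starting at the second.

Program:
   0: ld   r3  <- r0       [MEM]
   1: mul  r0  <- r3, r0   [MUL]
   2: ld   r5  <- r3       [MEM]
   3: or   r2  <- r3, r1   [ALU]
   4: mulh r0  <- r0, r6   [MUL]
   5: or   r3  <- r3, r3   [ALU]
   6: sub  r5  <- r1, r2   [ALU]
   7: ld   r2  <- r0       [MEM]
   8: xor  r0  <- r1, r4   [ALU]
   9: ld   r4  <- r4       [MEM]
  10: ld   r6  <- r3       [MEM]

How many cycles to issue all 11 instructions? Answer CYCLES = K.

t=0 i0:ld ; RAW r3
t=1 i1+i2:mul ld ; dual
t=2 i3+i4:or mulh ; dual
t=3 i5+i6:or sub ; dual
t=4 i7+i8:ld xor ; dual
t=5 i9:ld ; no-port MEM/MEM
t=6 i10:ld ; tail

CYCLES = 7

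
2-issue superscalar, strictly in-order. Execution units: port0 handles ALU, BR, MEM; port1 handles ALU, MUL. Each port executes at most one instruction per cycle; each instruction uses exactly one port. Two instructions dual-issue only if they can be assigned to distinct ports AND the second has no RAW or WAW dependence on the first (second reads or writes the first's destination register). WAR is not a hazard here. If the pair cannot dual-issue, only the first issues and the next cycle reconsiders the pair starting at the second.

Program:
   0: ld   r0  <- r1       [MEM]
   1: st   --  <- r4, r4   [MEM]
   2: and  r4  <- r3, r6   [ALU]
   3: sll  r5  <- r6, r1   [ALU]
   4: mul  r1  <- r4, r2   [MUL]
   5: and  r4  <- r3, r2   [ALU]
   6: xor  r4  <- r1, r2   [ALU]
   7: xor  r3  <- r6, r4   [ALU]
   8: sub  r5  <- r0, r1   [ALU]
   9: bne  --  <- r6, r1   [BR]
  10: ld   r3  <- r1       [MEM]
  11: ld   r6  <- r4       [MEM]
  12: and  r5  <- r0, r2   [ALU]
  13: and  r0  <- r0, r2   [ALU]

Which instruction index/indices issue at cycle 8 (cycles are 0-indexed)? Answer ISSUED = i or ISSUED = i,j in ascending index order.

ISSUED = 11,12

[0] i0  ld  -- no-port MEM/MEM
[1] i1,i2  st and  -- 2-wide
[2] i3,i4  sll mul  -- 2-wide
[3] i5  and  -- WAW r4
[4] i6  xor  -- RAW r4
[5] i7,i8  xor sub  -- 2-wide
[6] i9  bne  -- no-port BR/MEM
[7] i10  ld  -- no-port MEM/MEM
[8] i11,i12  ld and  -- 2-wide
[9] i13  and  -- tail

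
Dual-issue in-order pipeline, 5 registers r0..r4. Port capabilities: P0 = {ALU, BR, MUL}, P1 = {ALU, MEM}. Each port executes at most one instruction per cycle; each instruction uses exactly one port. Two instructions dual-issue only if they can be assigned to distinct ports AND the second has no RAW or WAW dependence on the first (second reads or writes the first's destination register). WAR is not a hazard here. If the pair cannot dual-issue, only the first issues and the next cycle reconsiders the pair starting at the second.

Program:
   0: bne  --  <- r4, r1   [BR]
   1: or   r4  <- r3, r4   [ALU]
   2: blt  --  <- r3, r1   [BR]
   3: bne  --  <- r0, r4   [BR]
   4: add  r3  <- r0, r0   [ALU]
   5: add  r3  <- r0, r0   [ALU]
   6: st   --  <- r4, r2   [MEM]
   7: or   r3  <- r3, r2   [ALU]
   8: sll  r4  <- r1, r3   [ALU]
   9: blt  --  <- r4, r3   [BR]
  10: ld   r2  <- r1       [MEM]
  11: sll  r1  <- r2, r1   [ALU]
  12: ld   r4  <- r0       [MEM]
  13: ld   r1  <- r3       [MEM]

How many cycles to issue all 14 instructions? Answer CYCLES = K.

c0: i0,i1 bne.BR+or.ALU  2-wide
c1: i2 blt.BR  no-port BR/BR
c2: i3,i4 bne.BR+add.ALU  2-wide
c3: i5,i6 add.ALU+st.MEM  2-wide
c4: i7 or.ALU  RAW r3
c5: i8 sll.ALU  RAW r4
c6: i9,i10 blt.BR+ld.MEM  2-wide
c7: i11,i12 sll.ALU+ld.MEM  2-wide
c8: i13 ld.MEM  tail

CYCLES = 9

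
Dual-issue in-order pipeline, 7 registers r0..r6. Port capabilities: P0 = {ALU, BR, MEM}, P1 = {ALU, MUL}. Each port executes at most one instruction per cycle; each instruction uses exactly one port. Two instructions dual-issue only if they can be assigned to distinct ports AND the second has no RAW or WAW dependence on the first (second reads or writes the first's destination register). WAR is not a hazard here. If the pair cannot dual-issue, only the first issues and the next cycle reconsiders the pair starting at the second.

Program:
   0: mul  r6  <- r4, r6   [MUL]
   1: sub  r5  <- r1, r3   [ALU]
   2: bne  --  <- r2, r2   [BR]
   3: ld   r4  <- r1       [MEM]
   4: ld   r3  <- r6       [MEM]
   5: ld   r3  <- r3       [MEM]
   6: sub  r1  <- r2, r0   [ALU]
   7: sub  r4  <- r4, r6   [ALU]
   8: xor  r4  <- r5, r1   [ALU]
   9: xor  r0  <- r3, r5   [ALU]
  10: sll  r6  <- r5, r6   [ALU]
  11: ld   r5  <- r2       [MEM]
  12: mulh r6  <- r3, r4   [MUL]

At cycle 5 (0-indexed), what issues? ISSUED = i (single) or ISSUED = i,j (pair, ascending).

  cy0 -> i0/i1 (mul.MUL sub.ALU) pair
  cy1 -> i2 (bne.BR) no-port BR/MEM
  cy2 -> i3 (ld.MEM) no-port MEM/MEM
  cy3 -> i4 (ld.MEM) no-port MEM/MEM
  cy4 -> i5/i6 (ld.MEM sub.ALU) pair
  cy5 -> i7 (sub.ALU) WAW r4
  cy6 -> i8/i9 (xor.ALU xor.ALU) pair
  cy7 -> i10/i11 (sll.ALU ld.MEM) pair
  cy8 -> i12 (mulh.MUL) tail

ISSUED = 7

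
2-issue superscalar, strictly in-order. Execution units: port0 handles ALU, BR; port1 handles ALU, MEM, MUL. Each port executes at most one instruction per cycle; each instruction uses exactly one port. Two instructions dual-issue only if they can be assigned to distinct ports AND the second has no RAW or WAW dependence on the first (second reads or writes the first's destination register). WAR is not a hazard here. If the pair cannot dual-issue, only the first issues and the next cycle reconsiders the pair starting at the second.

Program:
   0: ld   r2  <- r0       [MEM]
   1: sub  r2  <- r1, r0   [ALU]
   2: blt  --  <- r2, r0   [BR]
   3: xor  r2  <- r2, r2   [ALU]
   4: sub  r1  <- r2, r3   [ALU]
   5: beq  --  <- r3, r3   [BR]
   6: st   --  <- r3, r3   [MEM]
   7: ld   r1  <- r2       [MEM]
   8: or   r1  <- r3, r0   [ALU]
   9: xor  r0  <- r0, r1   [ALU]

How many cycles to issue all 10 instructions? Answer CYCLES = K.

CYCLES = 8

c0: i0 ld  WAW r2
c1: i1 sub  RAW r2
c2: i2&i3 blt/xor  pair
c3: i4&i5 sub/beq  pair
c4: i6 st  no-port MEM/MEM
c5: i7 ld  WAW r1
c6: i8 or  RAW r1
c7: i9 xor  tail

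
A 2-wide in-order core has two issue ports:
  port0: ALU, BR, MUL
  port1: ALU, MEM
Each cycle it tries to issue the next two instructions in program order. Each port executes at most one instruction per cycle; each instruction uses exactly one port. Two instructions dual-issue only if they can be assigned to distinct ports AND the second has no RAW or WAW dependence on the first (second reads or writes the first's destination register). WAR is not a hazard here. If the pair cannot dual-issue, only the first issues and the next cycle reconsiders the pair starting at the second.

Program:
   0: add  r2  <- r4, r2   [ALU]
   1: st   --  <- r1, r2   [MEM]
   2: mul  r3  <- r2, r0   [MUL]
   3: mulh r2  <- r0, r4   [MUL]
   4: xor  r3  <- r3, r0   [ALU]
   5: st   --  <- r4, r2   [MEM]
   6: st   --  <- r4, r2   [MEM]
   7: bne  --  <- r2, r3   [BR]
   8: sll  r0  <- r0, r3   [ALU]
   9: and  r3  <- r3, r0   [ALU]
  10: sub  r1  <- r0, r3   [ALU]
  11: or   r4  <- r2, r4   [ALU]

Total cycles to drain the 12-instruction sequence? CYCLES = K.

CYCLES = 8

#0 head=0: add.ALU i0 RAW r2
#1 head=1: st.MEM;mul.MUL i1/i2 pair
#2 head=3: mulh.MUL;xor.ALU i3/i4 pair
#3 head=5: st.MEM i5 no-port MEM/MEM
#4 head=6: st.MEM;bne.BR i6/i7 pair
#5 head=8: sll.ALU i8 RAW r0
#6 head=9: and.ALU i9 RAW r3
#7 head=10: sub.ALU;or.ALU i10/i11 pair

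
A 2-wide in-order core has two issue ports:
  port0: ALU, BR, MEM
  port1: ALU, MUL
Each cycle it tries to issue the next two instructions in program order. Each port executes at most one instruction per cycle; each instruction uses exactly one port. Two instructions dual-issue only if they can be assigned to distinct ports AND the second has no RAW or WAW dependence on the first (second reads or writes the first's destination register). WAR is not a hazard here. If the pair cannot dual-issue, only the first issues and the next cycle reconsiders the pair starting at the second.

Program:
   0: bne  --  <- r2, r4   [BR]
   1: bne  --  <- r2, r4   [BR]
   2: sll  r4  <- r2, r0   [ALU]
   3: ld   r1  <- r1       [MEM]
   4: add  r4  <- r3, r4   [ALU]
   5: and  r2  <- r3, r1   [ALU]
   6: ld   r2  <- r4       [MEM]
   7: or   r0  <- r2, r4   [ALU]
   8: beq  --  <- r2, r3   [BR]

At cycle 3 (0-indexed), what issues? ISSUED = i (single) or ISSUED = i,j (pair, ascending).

ISSUED = 5

[0] i0  bne  -- no-port BR/BR
[1] i1/i2  bne+sll  -- pair
[2] i3/i4  ld+add  -- pair
[3] i5  and  -- WAW r2
[4] i6  ld  -- RAW r2
[5] i7/i8  or+beq  -- pair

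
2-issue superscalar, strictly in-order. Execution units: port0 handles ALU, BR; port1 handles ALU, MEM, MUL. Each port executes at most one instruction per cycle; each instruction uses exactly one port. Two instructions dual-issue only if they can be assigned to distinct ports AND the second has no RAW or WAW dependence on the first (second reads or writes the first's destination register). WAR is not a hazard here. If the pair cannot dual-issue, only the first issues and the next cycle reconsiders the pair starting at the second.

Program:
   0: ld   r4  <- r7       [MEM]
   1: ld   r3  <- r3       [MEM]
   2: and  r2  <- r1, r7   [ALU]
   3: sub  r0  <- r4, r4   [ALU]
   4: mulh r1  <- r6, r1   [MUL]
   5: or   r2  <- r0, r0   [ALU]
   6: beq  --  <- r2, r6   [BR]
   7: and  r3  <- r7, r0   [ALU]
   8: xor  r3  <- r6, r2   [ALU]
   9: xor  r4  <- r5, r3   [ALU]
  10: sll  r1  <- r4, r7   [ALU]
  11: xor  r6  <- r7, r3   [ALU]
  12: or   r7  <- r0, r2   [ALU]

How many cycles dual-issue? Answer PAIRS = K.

t=0 i0:ld ; no-port MEM/MEM
t=1 i1&i2:ld+and ; 2-wide
t=2 i3&i4:sub+mulh ; 2-wide
t=3 i5:or ; RAW r2
t=4 i6&i7:beq+and ; 2-wide
t=5 i8:xor ; RAW r3
t=6 i9:xor ; RAW r4
t=7 i10&i11:sll+xor ; 2-wide
t=8 i12:or ; tail

PAIRS = 4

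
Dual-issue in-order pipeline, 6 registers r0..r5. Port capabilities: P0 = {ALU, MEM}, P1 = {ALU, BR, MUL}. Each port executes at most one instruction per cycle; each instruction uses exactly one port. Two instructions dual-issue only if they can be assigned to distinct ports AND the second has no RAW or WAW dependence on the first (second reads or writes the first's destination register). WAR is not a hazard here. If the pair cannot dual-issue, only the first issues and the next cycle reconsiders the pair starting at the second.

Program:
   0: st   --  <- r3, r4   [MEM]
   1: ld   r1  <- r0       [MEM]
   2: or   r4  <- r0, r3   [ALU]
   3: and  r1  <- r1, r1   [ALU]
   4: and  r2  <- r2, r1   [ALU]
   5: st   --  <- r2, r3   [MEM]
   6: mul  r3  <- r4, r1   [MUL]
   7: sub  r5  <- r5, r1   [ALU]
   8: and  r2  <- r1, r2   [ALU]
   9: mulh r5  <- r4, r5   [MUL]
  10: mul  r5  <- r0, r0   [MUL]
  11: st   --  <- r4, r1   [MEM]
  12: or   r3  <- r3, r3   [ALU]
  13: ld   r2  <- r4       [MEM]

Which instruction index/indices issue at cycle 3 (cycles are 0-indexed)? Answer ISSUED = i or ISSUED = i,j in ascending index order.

  cy0 -> i0 (st) no-port MEM/MEM
  cy1 -> i1,i2 (ld+or) pair
  cy2 -> i3 (and) RAW r1
  cy3 -> i4 (and) RAW r2
  cy4 -> i5,i6 (st+mul) pair
  cy5 -> i7,i8 (sub+and) pair
  cy6 -> i9 (mulh) no-port MUL/MUL
  cy7 -> i10,i11 (mul+st) pair
  cy8 -> i12,i13 (or+ld) pair

ISSUED = 4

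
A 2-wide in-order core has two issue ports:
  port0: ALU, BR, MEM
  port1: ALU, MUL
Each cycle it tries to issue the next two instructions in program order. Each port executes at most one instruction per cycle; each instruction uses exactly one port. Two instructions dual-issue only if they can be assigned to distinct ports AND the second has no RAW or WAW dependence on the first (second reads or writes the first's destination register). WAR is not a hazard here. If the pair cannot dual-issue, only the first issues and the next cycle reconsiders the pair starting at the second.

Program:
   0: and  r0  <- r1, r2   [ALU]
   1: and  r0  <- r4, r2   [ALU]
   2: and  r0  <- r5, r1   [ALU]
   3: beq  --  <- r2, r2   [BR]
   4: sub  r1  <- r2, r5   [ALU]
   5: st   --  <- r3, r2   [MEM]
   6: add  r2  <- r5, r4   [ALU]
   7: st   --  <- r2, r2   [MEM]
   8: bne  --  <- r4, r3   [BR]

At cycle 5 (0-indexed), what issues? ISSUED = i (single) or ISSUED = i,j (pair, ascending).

ISSUED = 7

c0: i0 and  WAW r0
c1: i1 and  WAW r0
c2: i2/i3 and;beq  pair
c3: i4/i5 sub;st  pair
c4: i6 add  RAW r2
c5: i7 st  no-port MEM/BR
c6: i8 bne  tail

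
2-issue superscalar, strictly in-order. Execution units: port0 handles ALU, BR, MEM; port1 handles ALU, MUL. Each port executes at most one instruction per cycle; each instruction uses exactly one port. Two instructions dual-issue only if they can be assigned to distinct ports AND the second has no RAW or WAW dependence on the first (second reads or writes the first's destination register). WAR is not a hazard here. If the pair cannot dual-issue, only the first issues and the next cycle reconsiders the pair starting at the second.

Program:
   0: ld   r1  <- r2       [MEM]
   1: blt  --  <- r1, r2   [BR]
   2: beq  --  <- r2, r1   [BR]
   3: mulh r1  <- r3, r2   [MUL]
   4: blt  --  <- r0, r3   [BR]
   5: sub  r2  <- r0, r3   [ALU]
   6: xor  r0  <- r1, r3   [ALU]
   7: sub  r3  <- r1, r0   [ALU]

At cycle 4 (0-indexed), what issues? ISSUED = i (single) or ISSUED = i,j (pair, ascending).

ISSUED = 6

0. ld @i0  | no-port MEM/BR
1. blt @i1  | no-port BR/BR
2. beq mulh @i2,i3  | dual
3. blt sub @i4,i5  | dual
4. xor @i6  | RAW r0
5. sub @i7  | tail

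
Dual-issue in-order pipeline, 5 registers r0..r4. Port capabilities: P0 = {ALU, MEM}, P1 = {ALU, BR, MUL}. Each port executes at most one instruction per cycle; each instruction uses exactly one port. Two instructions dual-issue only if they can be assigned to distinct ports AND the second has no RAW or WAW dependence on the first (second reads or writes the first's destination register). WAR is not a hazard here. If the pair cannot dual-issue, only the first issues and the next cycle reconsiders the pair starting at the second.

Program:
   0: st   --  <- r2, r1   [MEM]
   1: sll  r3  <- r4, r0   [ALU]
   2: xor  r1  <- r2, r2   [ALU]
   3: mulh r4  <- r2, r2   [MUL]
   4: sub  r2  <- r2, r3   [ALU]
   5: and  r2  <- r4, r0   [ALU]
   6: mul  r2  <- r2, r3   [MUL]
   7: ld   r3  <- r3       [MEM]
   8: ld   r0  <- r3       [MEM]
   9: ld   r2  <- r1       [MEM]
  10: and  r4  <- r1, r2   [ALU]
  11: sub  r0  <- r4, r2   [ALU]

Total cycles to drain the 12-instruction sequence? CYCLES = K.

CYCLES = 9

  cy0 -> i0,i1 (st.MEM;sll.ALU) dual
  cy1 -> i2,i3 (xor.ALU;mulh.MUL) dual
  cy2 -> i4 (sub.ALU) WAW r2
  cy3 -> i5 (and.ALU) RAW+WAW r2
  cy4 -> i6,i7 (mul.MUL;ld.MEM) dual
  cy5 -> i8 (ld.MEM) no-port MEM/MEM
  cy6 -> i9 (ld.MEM) RAW r2
  cy7 -> i10 (and.ALU) RAW r4
  cy8 -> i11 (sub.ALU) tail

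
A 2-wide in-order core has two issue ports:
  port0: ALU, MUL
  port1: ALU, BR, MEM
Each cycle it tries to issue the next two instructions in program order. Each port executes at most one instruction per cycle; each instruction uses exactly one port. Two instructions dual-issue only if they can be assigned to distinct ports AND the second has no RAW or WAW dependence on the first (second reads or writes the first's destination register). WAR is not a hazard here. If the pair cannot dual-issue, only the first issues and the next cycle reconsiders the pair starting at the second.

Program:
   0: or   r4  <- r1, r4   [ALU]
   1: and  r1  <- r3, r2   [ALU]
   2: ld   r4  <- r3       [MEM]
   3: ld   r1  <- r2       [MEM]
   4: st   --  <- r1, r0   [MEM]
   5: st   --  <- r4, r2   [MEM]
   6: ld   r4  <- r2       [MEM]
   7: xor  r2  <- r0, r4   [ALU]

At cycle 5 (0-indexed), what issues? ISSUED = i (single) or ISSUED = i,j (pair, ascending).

t=0 i0+i1:or.ALU and.ALU ; pair
t=1 i2:ld.MEM ; no-port MEM/MEM
t=2 i3:ld.MEM ; no-port MEM/MEM
t=3 i4:st.MEM ; no-port MEM/MEM
t=4 i5:st.MEM ; no-port MEM/MEM
t=5 i6:ld.MEM ; RAW r4
t=6 i7:xor.ALU ; tail

ISSUED = 6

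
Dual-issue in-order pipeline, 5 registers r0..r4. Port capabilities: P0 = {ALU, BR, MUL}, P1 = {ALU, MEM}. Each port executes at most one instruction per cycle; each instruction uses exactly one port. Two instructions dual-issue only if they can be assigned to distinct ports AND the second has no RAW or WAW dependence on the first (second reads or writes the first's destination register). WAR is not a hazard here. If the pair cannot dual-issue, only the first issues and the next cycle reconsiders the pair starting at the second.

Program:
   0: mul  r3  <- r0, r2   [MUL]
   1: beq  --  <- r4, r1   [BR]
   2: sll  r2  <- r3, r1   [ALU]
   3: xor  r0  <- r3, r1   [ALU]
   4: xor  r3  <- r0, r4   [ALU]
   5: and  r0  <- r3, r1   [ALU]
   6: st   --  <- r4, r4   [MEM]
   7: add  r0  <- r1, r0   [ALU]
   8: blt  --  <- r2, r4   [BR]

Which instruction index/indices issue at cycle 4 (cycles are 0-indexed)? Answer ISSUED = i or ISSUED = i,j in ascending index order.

c0: i0 mul.MUL  no-port MUL/BR
c1: i1/i2 beq.BR;sll.ALU  dual
c2: i3 xor.ALU  RAW r0
c3: i4 xor.ALU  RAW r3
c4: i5/i6 and.ALU;st.MEM  dual
c5: i7/i8 add.ALU;blt.BR  dual

ISSUED = 5,6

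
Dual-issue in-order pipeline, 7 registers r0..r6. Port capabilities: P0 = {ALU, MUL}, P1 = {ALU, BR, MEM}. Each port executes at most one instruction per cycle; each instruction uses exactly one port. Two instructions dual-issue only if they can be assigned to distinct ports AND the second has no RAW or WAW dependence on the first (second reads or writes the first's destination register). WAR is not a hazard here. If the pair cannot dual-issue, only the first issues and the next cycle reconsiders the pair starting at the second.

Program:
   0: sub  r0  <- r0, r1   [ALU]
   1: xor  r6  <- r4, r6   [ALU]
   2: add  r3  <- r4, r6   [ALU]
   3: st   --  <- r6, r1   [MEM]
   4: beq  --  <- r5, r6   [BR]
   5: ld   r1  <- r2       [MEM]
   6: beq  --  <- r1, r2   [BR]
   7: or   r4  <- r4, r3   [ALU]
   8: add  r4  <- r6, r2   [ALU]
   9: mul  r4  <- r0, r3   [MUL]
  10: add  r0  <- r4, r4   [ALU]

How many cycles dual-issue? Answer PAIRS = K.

PAIRS = 3

#0 head=0: sub.ALU xor.ALU i0,i1 2-wide
#1 head=2: add.ALU st.MEM i2,i3 2-wide
#2 head=4: beq.BR i4 no-port BR/MEM
#3 head=5: ld.MEM i5 no-port MEM/BR
#4 head=6: beq.BR or.ALU i6,i7 2-wide
#5 head=8: add.ALU i8 WAW r4
#6 head=9: mul.MUL i9 RAW r4
#7 head=10: add.ALU i10 tail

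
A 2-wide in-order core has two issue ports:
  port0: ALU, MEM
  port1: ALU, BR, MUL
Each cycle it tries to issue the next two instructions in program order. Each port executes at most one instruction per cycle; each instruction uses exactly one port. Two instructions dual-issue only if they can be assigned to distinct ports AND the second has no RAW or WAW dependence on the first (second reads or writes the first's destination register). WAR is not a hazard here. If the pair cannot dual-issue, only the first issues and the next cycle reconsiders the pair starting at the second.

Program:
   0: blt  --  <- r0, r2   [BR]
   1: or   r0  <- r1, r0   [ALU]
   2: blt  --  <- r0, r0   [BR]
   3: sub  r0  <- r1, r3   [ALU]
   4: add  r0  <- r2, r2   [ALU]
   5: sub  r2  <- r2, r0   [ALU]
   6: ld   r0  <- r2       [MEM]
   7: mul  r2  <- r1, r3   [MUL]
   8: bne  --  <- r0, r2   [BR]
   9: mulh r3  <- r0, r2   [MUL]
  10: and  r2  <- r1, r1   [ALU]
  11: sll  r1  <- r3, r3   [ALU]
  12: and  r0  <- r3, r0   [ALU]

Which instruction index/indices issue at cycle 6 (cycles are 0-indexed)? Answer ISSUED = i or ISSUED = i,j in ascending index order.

ISSUED = 9,10

t=0 i0,i1:blt/or ; dual
t=1 i2,i3:blt/sub ; dual
t=2 i4:add ; RAW r0
t=3 i5:sub ; RAW r2
t=4 i6,i7:ld/mul ; dual
t=5 i8:bne ; no-port BR/MUL
t=6 i9,i10:mulh/and ; dual
t=7 i11,i12:sll/and ; dual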